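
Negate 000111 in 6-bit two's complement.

Original: 000111
Step 1 - Invert all bits: 111000
Step 2 - Add 1: 111001
Verification: 000111 + 111001 = 1000000; discarding the end carry (carry out of the top bit) leaves the 6-bit value 000000, as required for x + (-x)



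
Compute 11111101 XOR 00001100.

XOR: 1 when bits differ
  11111101
^ 00001100
----------
  11110001
Decimal: 253 ^ 12 = 241



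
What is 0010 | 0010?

OR: 1 when either bit is 1
  0010
| 0010
------
  0010
Decimal: 2 | 2 = 2



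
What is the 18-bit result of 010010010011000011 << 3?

Original: 010010010011000011 (decimal 74947)
Shift left by 3 positions
Append 3 zeros on the right and drop the 3 high bits that overflow the 18-bit width
Result: 010010011000011000 (decimal 75288)
Equivalent: 74947 << 3 = 74947 × 2^3 = 599576, truncated to 18 bits = 75288



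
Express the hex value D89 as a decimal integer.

Expand by place value (powers of 16):
Digit values: D = 13
D89 = 13 × 16^2 + 8 × 16^1 + 9 × 16^0
= 13 × 256 + 8 × 16 + 9 × 1
= 3328 + 128 + 9
= 3465



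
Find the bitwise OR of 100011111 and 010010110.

OR: 1 when either bit is 1
  100011111
| 010010110
-----------
  110011111
Decimal: 287 | 150 = 415



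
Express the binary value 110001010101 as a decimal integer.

Sum of powers of 2 for each 1-bit:
2^0 + 2^2 + 2^4 + 2^6 + 2^10 + 2^11
= 1 + 4 + 16 + 64 + 1024 + 2048
= 3157



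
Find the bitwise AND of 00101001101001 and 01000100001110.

AND: 1 only when both bits are 1
  00101001101001
& 01000100001110
----------------
  00000000001000
Decimal: 2665 & 4366 = 8



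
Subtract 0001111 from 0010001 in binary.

Method 1 - Direct subtraction (column by column from the right: bit − bit − borrow-in; if negative, add 2 and borrow 1 from the next column):
borrow: 0011100
        0010001
-       0001111
---------------
        0000010

Method 2 - Add two's complement:
Two's complement of 0001111: invert → 1110000, add 1 → 1110001
  0010001
+ 1110001
---------
 10000010  (end carry out of the top bit = 1)
Discarding the end carry: 0000010
Decimal check:
  0010001 = 16 + 1 = 17
  0001111 = 8 + 4 + 2 + 1 = 15
  17 - 15 = 2, and 0000010 = 2 ✓



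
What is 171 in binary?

Using repeated division by 2:
171 ÷ 2 = 85 remainder 1
85 ÷ 2 = 42 remainder 1
42 ÷ 2 = 21 remainder 0
21 ÷ 2 = 10 remainder 1
10 ÷ 2 = 5 remainder 0
5 ÷ 2 = 2 remainder 1
2 ÷ 2 = 1 remainder 0
1 ÷ 2 = 0 remainder 1
Reading remainders bottom to top: 10101011



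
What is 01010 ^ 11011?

XOR: 1 when bits differ
  01010
^ 11011
-------
  10001
Decimal: 10 ^ 27 = 17



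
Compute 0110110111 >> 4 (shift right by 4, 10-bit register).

Original: 0110110111 (decimal 439)
Shift right by 4 positions
Drop the 4 low bits; fill with zeros on the left
Result: 0000011011 (decimal 27)
Equivalent: 439 >> 4 = 439 ÷ 2^4 = 27



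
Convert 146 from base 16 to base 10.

Expand by place value (powers of 16):
146 = 1 × 16^2 + 4 × 16^1 + 6 × 16^0
= 1 × 256 + 4 × 16 + 6 × 1
= 256 + 64 + 6
= 326



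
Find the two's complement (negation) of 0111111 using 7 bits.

Original: 0111111
Step 1 - Invert all bits: 1000000
Step 2 - Add 1: 1000001
Verification: 0111111 + 1000001 = 10000000; discarding the end carry (carry out of the top bit) leaves the 7-bit value 0000000, as required for x + (-x)



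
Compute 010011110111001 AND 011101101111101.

AND: 1 only when both bits are 1
  010011110111001
& 011101101111101
-----------------
  010001100111001
Decimal: 10169 & 15229 = 9017



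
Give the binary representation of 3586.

Using repeated division by 2:
3586 ÷ 2 = 1793 remainder 0
1793 ÷ 2 = 896 remainder 1
896 ÷ 2 = 448 remainder 0
448 ÷ 2 = 224 remainder 0
224 ÷ 2 = 112 remainder 0
112 ÷ 2 = 56 remainder 0
56 ÷ 2 = 28 remainder 0
28 ÷ 2 = 14 remainder 0
14 ÷ 2 = 7 remainder 0
7 ÷ 2 = 3 remainder 1
3 ÷ 2 = 1 remainder 1
1 ÷ 2 = 0 remainder 1
Reading remainders bottom to top: 111000000010



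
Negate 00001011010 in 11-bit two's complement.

Original: 00001011010
Step 1 - Invert all bits: 11110100101
Step 2 - Add 1: 11110100110
Verification: 00001011010 + 11110100110 = 100000000000; discarding the end carry (carry out of the top bit) leaves the 11-bit value 00000000000, as required for x + (-x)



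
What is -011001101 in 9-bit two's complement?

Original: 011001101
Step 1 - Invert all bits: 100110010
Step 2 - Add 1: 100110011
Verification: 011001101 + 100110011 = 1000000000; discarding the end carry (carry out of the top bit) leaves the 9-bit value 000000000, as required for x + (-x)



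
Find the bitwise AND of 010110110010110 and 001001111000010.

AND: 1 only when both bits are 1
  010110110010110
& 001001111000010
-----------------
  000000110000010
Decimal: 11670 & 5058 = 386



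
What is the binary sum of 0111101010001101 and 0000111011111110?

Add column by column from the right: bit + bit + carry-in; write the sum mod 2, carry 1 when the sum is 2 or 3.
carry:  1111110111111000
        0111101010001101
+       0000111011111110
------------------------
       01000100110001011
(the carry out of the leftmost column, 0, becomes the leading bit)
Decimal check:
  0111101010001101 = 16384 + 8192 + 4096 + 2048 + 512 + 128 + 8 + 4 + 1 = 31373
  0000111011111110 = 2048 + 1024 + 512 + 128 + 64 + 32 + 16 + 8 + 4 + 2 = 3838
  31373 + 3838 = 35211, and 01000100110001011 = 32768 + 2048 + 256 + 128 + 8 + 2 + 1 = 35211 ✓



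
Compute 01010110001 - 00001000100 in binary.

Method 1 - Direct subtraction (column by column from the right: bit − bit − borrow-in; if negative, add 2 and borrow 1 from the next column):
borrow: 00010011000
        01010110001
-       00001000100
-------------------
        01001101101

Method 2 - Add two's complement:
Two's complement of 00001000100: invert → 11110111011, add 1 → 11110111100
  01010110001
+ 11110111100
-------------
 101001101101  (end carry out of the top bit = 1)
Discarding the end carry: 01001101101
Decimal check:
  01010110001 = 512 + 128 + 32 + 16 + 1 = 689
  00001000100 = 64 + 4 = 68
  689 - 68 = 621, and 01001101101 = 512 + 64 + 32 + 8 + 4 + 1 = 621 ✓



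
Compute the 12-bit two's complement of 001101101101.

Original: 001101101101
Step 1 - Invert all bits: 110010010010
Step 2 - Add 1: 110010010011
Verification: 001101101101 + 110010010011 = 1000000000000; discarding the end carry (carry out of the top bit) leaves the 12-bit value 000000000000, as required for x + (-x)



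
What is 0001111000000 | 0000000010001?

OR: 1 when either bit is 1
  0001111000000
| 0000000010001
---------------
  0001111010001
Decimal: 960 | 17 = 977



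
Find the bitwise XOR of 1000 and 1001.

XOR: 1 when bits differ
  1000
^ 1001
------
  0001
Decimal: 8 ^ 9 = 1



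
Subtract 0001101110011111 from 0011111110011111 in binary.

Method 1 - Direct subtraction (column by column from the right: bit − bit − borrow-in; if negative, add 2 and borrow 1 from the next column):
borrow: 0000000000000000
        0011111110011111
-       0001101110011111
------------------------
        0010010000000000

Method 2 - Add two's complement:
Two's complement of 0001101110011111: invert → 1110010001100000, add 1 → 1110010001100001
  0011111110011111
+ 1110010001100001
------------------
 10010010000000000  (end carry out of the top bit = 1)
Discarding the end carry: 0010010000000000
Decimal check:
  0011111110011111 = 8192 + 4096 + 2048 + 1024 + 512 + 256 + 128 + 16 + 8 + 4 + 2 + 1 = 16287
  0001101110011111 = 4096 + 2048 + 512 + 256 + 128 + 16 + 8 + 4 + 2 + 1 = 7071
  16287 - 7071 = 9216, and 0010010000000000 = 8192 + 1024 = 9216 ✓



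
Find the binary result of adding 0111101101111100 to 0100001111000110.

Add column by column from the right: bit + bit + carry-in; write the sum mod 2, carry 1 when the sum is 2 or 3.
carry:  1000011111111000
        0111101101111100
+       0100001111000110
------------------------
       01011111101000010
(the carry out of the leftmost column, 0, becomes the leading bit)
Decimal check:
  0111101101111100 = 16384 + 8192 + 4096 + 2048 + 512 + 256 + 64 + 32 + 16 + 8 + 4 = 31612
  0100001111000110 = 16384 + 512 + 256 + 128 + 64 + 4 + 2 = 17350
  31612 + 17350 = 48962, and 01011111101000010 = 32768 + 8192 + 4096 + 2048 + 1024 + 512 + 256 + 64 + 2 = 48962 ✓



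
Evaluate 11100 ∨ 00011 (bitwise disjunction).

OR: 1 when either bit is 1
  11100
| 00011
-------
  11111
Decimal: 28 | 3 = 31



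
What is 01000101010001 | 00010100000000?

OR: 1 when either bit is 1
  01000101010001
| 00010100000000
----------------
  01010101010001
Decimal: 4433 | 1280 = 5457



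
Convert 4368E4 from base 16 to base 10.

Expand by place value (powers of 16):
Digit values: E = 14
4368E4 = 4 × 16^5 + 3 × 16^4 + 6 × 16^3 + 8 × 16^2 + 14 × 16^1 + 4 × 16^0
= 4 × 1048576 + 3 × 65536 + 6 × 4096 + 8 × 256 + 14 × 16 + 4 × 1
= 4194304 + 196608 + 24576 + 2048 + 224 + 4
= 4417764



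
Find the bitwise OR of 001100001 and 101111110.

OR: 1 when either bit is 1
  001100001
| 101111110
-----------
  101111111
Decimal: 97 | 382 = 383



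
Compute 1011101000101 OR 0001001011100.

OR: 1 when either bit is 1
  1011101000101
| 0001001011100
---------------
  1011101011101
Decimal: 5957 | 604 = 5981



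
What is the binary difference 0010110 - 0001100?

Method 1 - Direct subtraction (column by column from the right: bit − bit − borrow-in; if negative, add 2 and borrow 1 from the next column):
borrow: 0010000
        0010110
-       0001100
---------------
        0001010

Method 2 - Add two's complement:
Two's complement of 0001100: invert → 1110011, add 1 → 1110100
  0010110
+ 1110100
---------
 10001010  (end carry out of the top bit = 1)
Discarding the end carry: 0001010
Decimal check:
  0010110 = 16 + 4 + 2 = 22
  0001100 = 8 + 4 = 12
  22 - 12 = 10, and 0001010 = 8 + 2 = 10 ✓



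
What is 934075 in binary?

Using repeated division by 2:
934075 ÷ 2 = 467037 remainder 1
467037 ÷ 2 = 233518 remainder 1
233518 ÷ 2 = 116759 remainder 0
116759 ÷ 2 = 58379 remainder 1
58379 ÷ 2 = 29189 remainder 1
29189 ÷ 2 = 14594 remainder 1
14594 ÷ 2 = 7297 remainder 0
7297 ÷ 2 = 3648 remainder 1
3648 ÷ 2 = 1824 remainder 0
1824 ÷ 2 = 912 remainder 0
912 ÷ 2 = 456 remainder 0
456 ÷ 2 = 228 remainder 0
228 ÷ 2 = 114 remainder 0
114 ÷ 2 = 57 remainder 0
57 ÷ 2 = 28 remainder 1
28 ÷ 2 = 14 remainder 0
14 ÷ 2 = 7 remainder 0
7 ÷ 2 = 3 remainder 1
3 ÷ 2 = 1 remainder 1
1 ÷ 2 = 0 remainder 1
Reading remainders bottom to top: 11100100000010111011



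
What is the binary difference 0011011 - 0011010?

Method 1 - Direct subtraction (column by column from the right: bit − bit − borrow-in; if negative, add 2 and borrow 1 from the next column):
borrow: 0000000
        0011011
-       0011010
---------------
        0000001

Method 2 - Add two's complement:
Two's complement of 0011010: invert → 1100101, add 1 → 1100110
  0011011
+ 1100110
---------
 10000001  (end carry out of the top bit = 1)
Discarding the end carry: 0000001
Decimal check:
  0011011 = 16 + 8 + 2 + 1 = 27
  0011010 = 16 + 8 + 2 = 26
  27 - 26 = 1, and 0000001 = 1 ✓



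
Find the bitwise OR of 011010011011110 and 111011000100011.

OR: 1 when either bit is 1
  011010011011110
| 111011000100011
-----------------
  111011011111111
Decimal: 13534 | 30243 = 30463



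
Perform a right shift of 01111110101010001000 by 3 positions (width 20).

Original: 01111110101010001000 (decimal 518792)
Shift right by 3 positions
Drop the 3 low bits; fill with zeros on the left
Result: 00001111110101010001 (decimal 64849)
Equivalent: 518792 >> 3 = 518792 ÷ 2^3 = 64849



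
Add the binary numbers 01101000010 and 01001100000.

Add column by column from the right: bit + bit + carry-in; write the sum mod 2, carry 1 when the sum is 2 or 3.
carry:  10010000000
        01101000010
+       01001100000
-------------------
       010110100010
(the carry out of the leftmost column, 0, becomes the leading bit)
Decimal check:
  01101000010 = 512 + 256 + 64 + 2 = 834
  01001100000 = 512 + 64 + 32 = 608
  834 + 608 = 1442, and 010110100010 = 1024 + 256 + 128 + 32 + 2 = 1442 ✓



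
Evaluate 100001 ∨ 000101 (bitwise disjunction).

OR: 1 when either bit is 1
  100001
| 000101
--------
  100101
Decimal: 33 | 5 = 37



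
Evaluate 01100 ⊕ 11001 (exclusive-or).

XOR: 1 when bits differ
  01100
^ 11001
-------
  10101
Decimal: 12 ^ 25 = 21



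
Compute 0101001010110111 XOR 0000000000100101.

XOR: 1 when bits differ
  0101001010110111
^ 0000000000100101
------------------
  0101001010010010
Decimal: 21175 ^ 37 = 21138



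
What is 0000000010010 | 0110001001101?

OR: 1 when either bit is 1
  0000000010010
| 0110001001101
---------------
  0110001011111
Decimal: 18 | 3149 = 3167



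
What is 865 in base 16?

Using repeated division by 16 (digits 10–15 are A–F):
865 ÷ 16 = 54 remainder 1
54 ÷ 16 = 3 remainder 6
3 ÷ 16 = 0 remainder 3
Reading remainders bottom to top: 361



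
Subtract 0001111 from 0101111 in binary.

Method 1 - Direct subtraction (column by column from the right: bit − bit − borrow-in; if negative, add 2 and borrow 1 from the next column):
borrow: 0000000
        0101111
-       0001111
---------------
        0100000

Method 2 - Add two's complement:
Two's complement of 0001111: invert → 1110000, add 1 → 1110001
  0101111
+ 1110001
---------
 10100000  (end carry out of the top bit = 1)
Discarding the end carry: 0100000
Decimal check:
  0101111 = 32 + 8 + 4 + 2 + 1 = 47
  0001111 = 8 + 4 + 2 + 1 = 15
  47 - 15 = 32, and 0100000 = 32 ✓



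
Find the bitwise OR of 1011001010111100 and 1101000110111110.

OR: 1 when either bit is 1
  1011001010111100
| 1101000110111110
------------------
  1111001110111110
Decimal: 45756 | 53694 = 62398



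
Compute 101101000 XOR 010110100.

XOR: 1 when bits differ
  101101000
^ 010110100
-----------
  111011100
Decimal: 360 ^ 180 = 476



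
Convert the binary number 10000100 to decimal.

Sum of powers of 2 for each 1-bit:
2^2 + 2^7
= 4 + 128
= 132



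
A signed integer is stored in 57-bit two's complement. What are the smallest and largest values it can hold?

For 57-bit two's complement:
Minimum: -2^56 = -72057594037927936
Maximum: 2^56 - 1 = 72057594037927935



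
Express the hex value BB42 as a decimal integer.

Expand by place value (powers of 16):
Digit values: B = 11
BB42 = 11 × 16^3 + 11 × 16^2 + 4 × 16^1 + 2 × 16^0
= 11 × 4096 + 11 × 256 + 4 × 16 + 2 × 1
= 45056 + 2816 + 64 + 2
= 47938



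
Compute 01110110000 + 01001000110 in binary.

Add column by column from the right: bit + bit + carry-in; write the sum mod 2, carry 1 when the sum is 2 or 3.
carry:  10000000000
        01110110000
+       01001000110
-------------------
       010111110110
(the carry out of the leftmost column, 0, becomes the leading bit)
Decimal check:
  01110110000 = 512 + 256 + 128 + 32 + 16 = 944
  01001000110 = 512 + 64 + 4 + 2 = 582
  944 + 582 = 1526, and 010111110110 = 1024 + 256 + 128 + 64 + 32 + 16 + 4 + 2 = 1526 ✓



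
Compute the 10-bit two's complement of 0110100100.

Original: 0110100100
Step 1 - Invert all bits: 1001011011
Step 2 - Add 1: 1001011100
Verification: 0110100100 + 1001011100 = 10000000000; discarding the end carry (carry out of the top bit) leaves the 10-bit value 0000000000, as required for x + (-x)



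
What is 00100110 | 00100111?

OR: 1 when either bit is 1
  00100110
| 00100111
----------
  00100111
Decimal: 38 | 39 = 39



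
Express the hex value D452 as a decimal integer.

Expand by place value (powers of 16):
Digit values: D = 13
D452 = 13 × 16^3 + 4 × 16^2 + 5 × 16^1 + 2 × 16^0
= 13 × 4096 + 4 × 256 + 5 × 16 + 2 × 1
= 53248 + 1024 + 80 + 2
= 54354



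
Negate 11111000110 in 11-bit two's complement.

Original (sign bit 1, negative): 11111000110
Step 1 - Invert all bits: 00000111001
Step 2 - Add 1: 00000111010
Verification: 11111000110 + 00000111010 = 100000000000; discarding the end carry (carry out of the top bit) leaves the 11-bit value 00000000000, as required for x + (-x)



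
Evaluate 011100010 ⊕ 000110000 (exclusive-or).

XOR: 1 when bits differ
  011100010
^ 000110000
-----------
  011010010
Decimal: 226 ^ 48 = 210



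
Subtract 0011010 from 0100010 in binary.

Method 1 - Direct subtraction (column by column from the right: bit − bit − borrow-in; if negative, add 2 and borrow 1 from the next column):
borrow: 0110000
        0100010
-       0011010
---------------
        0001000

Method 2 - Add two's complement:
Two's complement of 0011010: invert → 1100101, add 1 → 1100110
  0100010
+ 1100110
---------
 10001000  (end carry out of the top bit = 1)
Discarding the end carry: 0001000
Decimal check:
  0100010 = 32 + 2 = 34
  0011010 = 16 + 8 + 2 = 26
  34 - 26 = 8, and 0001000 = 8 ✓



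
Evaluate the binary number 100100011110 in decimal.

Sum of powers of 2 for each 1-bit:
2^1 + 2^2 + 2^3 + 2^4 + 2^8 + 2^11
= 2 + 4 + 8 + 16 + 256 + 2048
= 2334



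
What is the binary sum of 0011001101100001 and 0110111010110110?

Add column by column from the right: bit + bit + carry-in; write the sum mod 2, carry 1 when the sum is 2 or 3.
carry:  1111111111000000
        0011001101100001
+       0110111010110110
------------------------
       01010001000010111
(the carry out of the leftmost column, 0, becomes the leading bit)
Decimal check:
  0011001101100001 = 8192 + 4096 + 512 + 256 + 64 + 32 + 1 = 13153
  0110111010110110 = 16384 + 8192 + 2048 + 1024 + 512 + 128 + 32 + 16 + 4 + 2 = 28342
  13153 + 28342 = 41495, and 01010001000010111 = 32768 + 8192 + 512 + 16 + 4 + 2 + 1 = 41495 ✓



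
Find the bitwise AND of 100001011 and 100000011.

AND: 1 only when both bits are 1
  100001011
& 100000011
-----------
  100000011
Decimal: 267 & 259 = 259



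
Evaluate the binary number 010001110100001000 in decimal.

Sum of powers of 2 for each 1-bit:
2^3 + 2^8 + 2^10 + 2^11 + 2^12 + 2^16
= 8 + 256 + 1024 + 2048 + 4096 + 65536
= 72968



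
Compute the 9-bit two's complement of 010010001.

Original: 010010001
Step 1 - Invert all bits: 101101110
Step 2 - Add 1: 101101111
Verification: 010010001 + 101101111 = 1000000000; discarding the end carry (carry out of the top bit) leaves the 9-bit value 000000000, as required for x + (-x)



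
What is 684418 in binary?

Using repeated division by 2:
684418 ÷ 2 = 342209 remainder 0
342209 ÷ 2 = 171104 remainder 1
171104 ÷ 2 = 85552 remainder 0
85552 ÷ 2 = 42776 remainder 0
42776 ÷ 2 = 21388 remainder 0
21388 ÷ 2 = 10694 remainder 0
10694 ÷ 2 = 5347 remainder 0
5347 ÷ 2 = 2673 remainder 1
2673 ÷ 2 = 1336 remainder 1
1336 ÷ 2 = 668 remainder 0
668 ÷ 2 = 334 remainder 0
334 ÷ 2 = 167 remainder 0
167 ÷ 2 = 83 remainder 1
83 ÷ 2 = 41 remainder 1
41 ÷ 2 = 20 remainder 1
20 ÷ 2 = 10 remainder 0
10 ÷ 2 = 5 remainder 0
5 ÷ 2 = 2 remainder 1
2 ÷ 2 = 1 remainder 0
1 ÷ 2 = 0 remainder 1
Reading remainders bottom to top: 10100111000110000010



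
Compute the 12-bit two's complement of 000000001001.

Original: 000000001001
Step 1 - Invert all bits: 111111110110
Step 2 - Add 1: 111111110111
Verification: 000000001001 + 111111110111 = 1000000000000; discarding the end carry (carry out of the top bit) leaves the 12-bit value 000000000000, as required for x + (-x)



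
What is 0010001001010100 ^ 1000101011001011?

XOR: 1 when bits differ
  0010001001010100
^ 1000101011001011
------------------
  1010100010011111
Decimal: 8788 ^ 35531 = 43167



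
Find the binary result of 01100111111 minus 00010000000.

Method 1 - Direct subtraction (column by column from the right: bit − bit − borrow-in; if negative, add 2 and borrow 1 from the next column):
borrow: 00100000000
        01100111111
-       00010000000
-------------------
        01010111111

Method 2 - Add two's complement:
Two's complement of 00010000000: invert → 11101111111, add 1 → 11110000000
  01100111111
+ 11110000000
-------------
 101010111111  (end carry out of the top bit = 1)
Discarding the end carry: 01010111111
Decimal check:
  01100111111 = 512 + 256 + 32 + 16 + 8 + 4 + 2 + 1 = 831
  00010000000 = 128
  831 - 128 = 703, and 01010111111 = 512 + 128 + 32 + 16 + 8 + 4 + 2 + 1 = 703 ✓



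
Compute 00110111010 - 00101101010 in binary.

Method 1 - Direct subtraction (column by column from the right: bit − bit − borrow-in; if negative, add 2 and borrow 1 from the next column):
borrow: 00010000000
        00110111010
-       00101101010
-------------------
        00001010000

Method 2 - Add two's complement:
Two's complement of 00101101010: invert → 11010010101, add 1 → 11010010110
  00110111010
+ 11010010110
-------------
 100001010000  (end carry out of the top bit = 1)
Discarding the end carry: 00001010000
Decimal check:
  00110111010 = 256 + 128 + 32 + 16 + 8 + 2 = 442
  00101101010 = 256 + 64 + 32 + 8 + 2 = 362
  442 - 362 = 80, and 00001010000 = 64 + 16 = 80 ✓



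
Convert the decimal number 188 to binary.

Using repeated division by 2:
188 ÷ 2 = 94 remainder 0
94 ÷ 2 = 47 remainder 0
47 ÷ 2 = 23 remainder 1
23 ÷ 2 = 11 remainder 1
11 ÷ 2 = 5 remainder 1
5 ÷ 2 = 2 remainder 1
2 ÷ 2 = 1 remainder 0
1 ÷ 2 = 0 remainder 1
Reading remainders bottom to top: 10111100



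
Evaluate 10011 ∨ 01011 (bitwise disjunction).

OR: 1 when either bit is 1
  10011
| 01011
-------
  11011
Decimal: 19 | 11 = 27



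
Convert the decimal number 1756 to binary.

Using repeated division by 2:
1756 ÷ 2 = 878 remainder 0
878 ÷ 2 = 439 remainder 0
439 ÷ 2 = 219 remainder 1
219 ÷ 2 = 109 remainder 1
109 ÷ 2 = 54 remainder 1
54 ÷ 2 = 27 remainder 0
27 ÷ 2 = 13 remainder 1
13 ÷ 2 = 6 remainder 1
6 ÷ 2 = 3 remainder 0
3 ÷ 2 = 1 remainder 1
1 ÷ 2 = 0 remainder 1
Reading remainders bottom to top: 11011011100



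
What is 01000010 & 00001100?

AND: 1 only when both bits are 1
  01000010
& 00001100
----------
  00000000
Decimal: 66 & 12 = 0



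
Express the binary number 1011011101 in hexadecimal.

Group into 4-bit nibbles from right:
  0010 = 2
  1101 = D
  1101 = D
Result: 2DD



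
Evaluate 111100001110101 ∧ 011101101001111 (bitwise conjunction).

AND: 1 only when both bits are 1
  111100001110101
& 011101101001111
-----------------
  011100001000101
Decimal: 30837 & 15183 = 14405



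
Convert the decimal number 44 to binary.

Using repeated division by 2:
44 ÷ 2 = 22 remainder 0
22 ÷ 2 = 11 remainder 0
11 ÷ 2 = 5 remainder 1
5 ÷ 2 = 2 remainder 1
2 ÷ 2 = 1 remainder 0
1 ÷ 2 = 0 remainder 1
Reading remainders bottom to top: 101100



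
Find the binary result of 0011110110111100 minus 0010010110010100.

Method 1 - Direct subtraction (column by column from the right: bit − bit − borrow-in; if negative, add 2 and borrow 1 from the next column):
borrow: 0000000000000000
        0011110110111100
-       0010010110010100
------------------------
        0001100000101000

Method 2 - Add two's complement:
Two's complement of 0010010110010100: invert → 1101101001101011, add 1 → 1101101001101100
  0011110110111100
+ 1101101001101100
------------------
 10001100000101000  (end carry out of the top bit = 1)
Discarding the end carry: 0001100000101000
Decimal check:
  0011110110111100 = 8192 + 4096 + 2048 + 1024 + 256 + 128 + 32 + 16 + 8 + 4 = 15804
  0010010110010100 = 8192 + 1024 + 256 + 128 + 16 + 4 = 9620
  15804 - 9620 = 6184, and 0001100000101000 = 4096 + 2048 + 32 + 8 = 6184 ✓



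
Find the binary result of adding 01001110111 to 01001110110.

Add column by column from the right: bit + bit + carry-in; write the sum mod 2, carry 1 when the sum is 2 or 3.
carry:  10011101100
        01001110111
+       01001110110
-------------------
       010011101101
(the carry out of the leftmost column, 0, becomes the leading bit)
Decimal check:
  01001110111 = 512 + 64 + 32 + 16 + 4 + 2 + 1 = 631
  01001110110 = 512 + 64 + 32 + 16 + 4 + 2 = 630
  631 + 630 = 1261, and 010011101101 = 1024 + 128 + 64 + 32 + 8 + 4 + 1 = 1261 ✓



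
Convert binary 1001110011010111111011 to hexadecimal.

Group into 4-bit nibbles from right:
  0010 = 2
  0111 = 7
  0011 = 3
  0101 = 5
  1111 = F
  1011 = B
Result: 2735FB



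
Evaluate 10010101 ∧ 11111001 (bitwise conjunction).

AND: 1 only when both bits are 1
  10010101
& 11111001
----------
  10010001
Decimal: 149 & 249 = 145



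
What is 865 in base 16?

Using repeated division by 16 (digits 10–15 are A–F):
865 ÷ 16 = 54 remainder 1
54 ÷ 16 = 3 remainder 6
3 ÷ 16 = 0 remainder 3
Reading remainders bottom to top: 361



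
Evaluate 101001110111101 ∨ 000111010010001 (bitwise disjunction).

OR: 1 when either bit is 1
  101001110111101
| 000111010010001
-----------------
  101111110111101
Decimal: 21437 | 3729 = 24509



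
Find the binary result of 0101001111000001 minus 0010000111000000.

Method 1 - Direct subtraction (column by column from the right: bit − bit − borrow-in; if negative, add 2 and borrow 1 from the next column):
borrow: 0100000000000000
        0101001111000001
-       0010000111000000
------------------------
        0011001000000001

Method 2 - Add two's complement:
Two's complement of 0010000111000000: invert → 1101111000111111, add 1 → 1101111001000000
  0101001111000001
+ 1101111001000000
------------------
 10011001000000001  (end carry out of the top bit = 1)
Discarding the end carry: 0011001000000001
Decimal check:
  0101001111000001 = 16384 + 4096 + 512 + 256 + 128 + 64 + 1 = 21441
  0010000111000000 = 8192 + 256 + 128 + 64 = 8640
  21441 - 8640 = 12801, and 0011001000000001 = 8192 + 4096 + 512 + 1 = 12801 ✓



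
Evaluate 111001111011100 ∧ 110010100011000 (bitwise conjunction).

AND: 1 only when both bits are 1
  111001111011100
& 110010100011000
-----------------
  110000100011000
Decimal: 29660 & 25880 = 24856



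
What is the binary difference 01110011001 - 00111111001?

Method 1 - Direct subtraction (column by column from the right: bit − bit − borrow-in; if negative, add 2 and borrow 1 from the next column):
borrow: 01111000000
        01110011001
-       00111111001
-------------------
        00110100000

Method 2 - Add two's complement:
Two's complement of 00111111001: invert → 11000000110, add 1 → 11000000111
  01110011001
+ 11000000111
-------------
 100110100000  (end carry out of the top bit = 1)
Discarding the end carry: 00110100000
Decimal check:
  01110011001 = 512 + 256 + 128 + 16 + 8 + 1 = 921
  00111111001 = 256 + 128 + 64 + 32 + 16 + 8 + 1 = 505
  921 - 505 = 416, and 00110100000 = 256 + 128 + 32 = 416 ✓



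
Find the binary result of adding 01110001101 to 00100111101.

Add column by column from the right: bit + bit + carry-in; write the sum mod 2, carry 1 when the sum is 2 or 3.
carry:  11001111010
        01110001101
+       00100111101
-------------------
       010011001010
(the carry out of the leftmost column, 0, becomes the leading bit)
Decimal check:
  01110001101 = 512 + 256 + 128 + 8 + 4 + 1 = 909
  00100111101 = 256 + 32 + 16 + 8 + 4 + 1 = 317
  909 + 317 = 1226, and 010011001010 = 1024 + 128 + 64 + 8 + 2 = 1226 ✓



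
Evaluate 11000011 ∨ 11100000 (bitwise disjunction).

OR: 1 when either bit is 1
  11000011
| 11100000
----------
  11100011
Decimal: 195 | 224 = 227



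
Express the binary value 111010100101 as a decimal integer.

Sum of powers of 2 for each 1-bit:
2^0 + 2^2 + 2^5 + 2^7 + 2^9 + 2^10 + 2^11
= 1 + 4 + 32 + 128 + 512 + 1024 + 2048
= 3749



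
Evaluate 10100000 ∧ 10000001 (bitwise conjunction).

AND: 1 only when both bits are 1
  10100000
& 10000001
----------
  10000000
Decimal: 160 & 129 = 128



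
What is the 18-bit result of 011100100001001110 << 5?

Original: 011100100001001110 (decimal 116814)
Shift left by 5 positions
Append 5 zeros on the right and drop the 5 high bits that overflow the 18-bit width
Result: 010000100111000000 (decimal 68032)
Equivalent: 116814 << 5 = 116814 × 2^5 = 3738048, truncated to 18 bits = 68032



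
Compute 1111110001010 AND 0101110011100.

AND: 1 only when both bits are 1
  1111110001010
& 0101110011100
---------------
  0101110001000
Decimal: 8074 & 2972 = 2952



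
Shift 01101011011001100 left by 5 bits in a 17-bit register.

Original: 01101011011001100 (decimal 54988)
Shift left by 5 positions
Append 5 zeros on the right and drop the 5 high bits that overflow the 17-bit width
Result: 01101100110000000 (decimal 55680)
Equivalent: 54988 << 5 = 54988 × 2^5 = 1759616, truncated to 17 bits = 55680



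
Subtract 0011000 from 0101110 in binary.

Method 1 - Direct subtraction (column by column from the right: bit − bit − borrow-in; if negative, add 2 and borrow 1 from the next column):
borrow: 0100000
        0101110
-       0011000
---------------
        0010110

Method 2 - Add two's complement:
Two's complement of 0011000: invert → 1100111, add 1 → 1101000
  0101110
+ 1101000
---------
 10010110  (end carry out of the top bit = 1)
Discarding the end carry: 0010110
Decimal check:
  0101110 = 32 + 8 + 4 + 2 = 46
  0011000 = 16 + 8 = 24
  46 - 24 = 22, and 0010110 = 16 + 4 + 2 = 22 ✓



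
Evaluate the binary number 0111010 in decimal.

Sum of powers of 2 for each 1-bit:
2^1 + 2^3 + 2^4 + 2^5
= 2 + 8 + 16 + 32
= 58



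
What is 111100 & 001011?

AND: 1 only when both bits are 1
  111100
& 001011
--------
  001000
Decimal: 60 & 11 = 8



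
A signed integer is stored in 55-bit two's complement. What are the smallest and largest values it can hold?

For 55-bit two's complement:
Minimum: -2^54 = -18014398509481984
Maximum: 2^54 - 1 = 18014398509481983



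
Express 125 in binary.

Using repeated division by 2:
125 ÷ 2 = 62 remainder 1
62 ÷ 2 = 31 remainder 0
31 ÷ 2 = 15 remainder 1
15 ÷ 2 = 7 remainder 1
7 ÷ 2 = 3 remainder 1
3 ÷ 2 = 1 remainder 1
1 ÷ 2 = 0 remainder 1
Reading remainders bottom to top: 1111101



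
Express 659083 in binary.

Using repeated division by 2:
659083 ÷ 2 = 329541 remainder 1
329541 ÷ 2 = 164770 remainder 1
164770 ÷ 2 = 82385 remainder 0
82385 ÷ 2 = 41192 remainder 1
41192 ÷ 2 = 20596 remainder 0
20596 ÷ 2 = 10298 remainder 0
10298 ÷ 2 = 5149 remainder 0
5149 ÷ 2 = 2574 remainder 1
2574 ÷ 2 = 1287 remainder 0
1287 ÷ 2 = 643 remainder 1
643 ÷ 2 = 321 remainder 1
321 ÷ 2 = 160 remainder 1
160 ÷ 2 = 80 remainder 0
80 ÷ 2 = 40 remainder 0
40 ÷ 2 = 20 remainder 0
20 ÷ 2 = 10 remainder 0
10 ÷ 2 = 5 remainder 0
5 ÷ 2 = 2 remainder 1
2 ÷ 2 = 1 remainder 0
1 ÷ 2 = 0 remainder 1
Reading remainders bottom to top: 10100000111010001011



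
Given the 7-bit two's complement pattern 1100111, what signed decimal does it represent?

Binary: 1100111
Sign bit: 1 (negative)
Invert: 0011000
Add 1:  0011001
Magnitude: 0011001 = 16 + 8 + 1 = 25
Value: -25



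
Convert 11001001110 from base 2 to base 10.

Sum of powers of 2 for each 1-bit:
2^1 + 2^2 + 2^3 + 2^6 + 2^9 + 2^10
= 2 + 4 + 8 + 64 + 512 + 1024
= 1614



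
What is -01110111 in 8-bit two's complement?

Original: 01110111
Step 1 - Invert all bits: 10001000
Step 2 - Add 1: 10001001
Verification: 01110111 + 10001001 = 100000000; discarding the end carry (carry out of the top bit) leaves the 8-bit value 00000000, as required for x + (-x)



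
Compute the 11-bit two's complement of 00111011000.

Original: 00111011000
Step 1 - Invert all bits: 11000100111
Step 2 - Add 1: 11000101000
Verification: 00111011000 + 11000101000 = 100000000000; discarding the end carry (carry out of the top bit) leaves the 11-bit value 00000000000, as required for x + (-x)



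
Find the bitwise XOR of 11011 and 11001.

XOR: 1 when bits differ
  11011
^ 11001
-------
  00010
Decimal: 27 ^ 25 = 2



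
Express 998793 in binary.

Using repeated division by 2:
998793 ÷ 2 = 499396 remainder 1
499396 ÷ 2 = 249698 remainder 0
249698 ÷ 2 = 124849 remainder 0
124849 ÷ 2 = 62424 remainder 1
62424 ÷ 2 = 31212 remainder 0
31212 ÷ 2 = 15606 remainder 0
15606 ÷ 2 = 7803 remainder 0
7803 ÷ 2 = 3901 remainder 1
3901 ÷ 2 = 1950 remainder 1
1950 ÷ 2 = 975 remainder 0
975 ÷ 2 = 487 remainder 1
487 ÷ 2 = 243 remainder 1
243 ÷ 2 = 121 remainder 1
121 ÷ 2 = 60 remainder 1
60 ÷ 2 = 30 remainder 0
30 ÷ 2 = 15 remainder 0
15 ÷ 2 = 7 remainder 1
7 ÷ 2 = 3 remainder 1
3 ÷ 2 = 1 remainder 1
1 ÷ 2 = 0 remainder 1
Reading remainders bottom to top: 11110011110110001001



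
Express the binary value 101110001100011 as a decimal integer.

Sum of powers of 2 for each 1-bit:
2^0 + 2^1 + 2^5 + 2^6 + 2^10 + 2^11 + 2^12 + 2^14
= 1 + 2 + 32 + 64 + 1024 + 2048 + 4096 + 16384
= 23651



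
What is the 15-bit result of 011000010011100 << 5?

Original: 011000010011100 (decimal 12444)
Shift left by 5 positions
Append 5 zeros on the right and drop the 5 high bits that overflow the 15-bit width
Result: 001001110000000 (decimal 4992)
Equivalent: 12444 << 5 = 12444 × 2^5 = 398208, truncated to 15 bits = 4992



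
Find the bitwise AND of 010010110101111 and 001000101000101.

AND: 1 only when both bits are 1
  010010110101111
& 001000101000101
-----------------
  000000100000101
Decimal: 9647 & 4421 = 261



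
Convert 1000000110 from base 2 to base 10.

Sum of powers of 2 for each 1-bit:
2^1 + 2^2 + 2^9
= 2 + 4 + 512
= 518



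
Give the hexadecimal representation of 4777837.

Using repeated division by 16 (digits 10–15 are A–F):
4777837 ÷ 16 = 298614 remainder 13 (D)
298614 ÷ 16 = 18663 remainder 6
18663 ÷ 16 = 1166 remainder 7
1166 ÷ 16 = 72 remainder 14 (E)
72 ÷ 16 = 4 remainder 8
4 ÷ 16 = 0 remainder 4
Reading remainders bottom to top: 48E76D



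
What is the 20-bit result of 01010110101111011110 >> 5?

Original: 01010110101111011110 (decimal 355294)
Shift right by 5 positions
Drop the 5 low bits; fill with zeros on the left
Result: 00000010101101011110 (decimal 11102)
Equivalent: 355294 >> 5 = 355294 ÷ 2^5 = 11102



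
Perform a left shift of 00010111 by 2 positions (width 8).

Original: 00010111 (decimal 23)
Shift left by 2 positions
Append 2 zeros on the right
Result: 01011100 (decimal 92)
Equivalent: 23 << 2 = 23 × 2^2 = 92



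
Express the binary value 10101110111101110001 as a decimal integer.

Sum of powers of 2 for each 1-bit:
2^0 + 2^4 + 2^5 + 2^6 + 2^8 + 2^9 + 2^10 + 2^11 + 2^13 + 2^14 + 2^15 + 2^17 + 2^19
= 1 + 16 + 32 + 64 + 256 + 512 + 1024 + 2048 + 8192 + 16384 + 32768 + 131072 + 524288
= 716657



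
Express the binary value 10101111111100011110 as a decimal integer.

Sum of powers of 2 for each 1-bit:
2^1 + 2^2 + 2^3 + 2^4 + 2^8 + 2^9 + 2^10 + 2^11 + 2^12 + 2^13 + 2^14 + 2^15 + 2^17 + 2^19
= 2 + 4 + 8 + 16 + 256 + 512 + 1024 + 2048 + 4096 + 8192 + 16384 + 32768 + 131072 + 524288
= 720670



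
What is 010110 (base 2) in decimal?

Sum of powers of 2 for each 1-bit:
2^1 + 2^2 + 2^4
= 2 + 4 + 16
= 22



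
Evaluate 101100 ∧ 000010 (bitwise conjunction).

AND: 1 only when both bits are 1
  101100
& 000010
--------
  000000
Decimal: 44 & 2 = 0



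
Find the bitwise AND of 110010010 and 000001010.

AND: 1 only when both bits are 1
  110010010
& 000001010
-----------
  000000010
Decimal: 402 & 10 = 2



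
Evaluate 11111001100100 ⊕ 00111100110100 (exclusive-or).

XOR: 1 when bits differ
  11111001100100
^ 00111100110100
----------------
  11000101010000
Decimal: 15972 ^ 3892 = 12624



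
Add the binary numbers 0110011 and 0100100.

Add column by column from the right: bit + bit + carry-in; write the sum mod 2, carry 1 when the sum is 2 or 3.
carry:  1000000
        0110011
+       0100100
---------------
       01010111
(the carry out of the leftmost column, 0, becomes the leading bit)
Decimal check:
  0110011 = 32 + 16 + 2 + 1 = 51
  0100100 = 32 + 4 = 36
  51 + 36 = 87, and 01010111 = 64 + 16 + 4 + 2 + 1 = 87 ✓



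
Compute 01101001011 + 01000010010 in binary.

Add column by column from the right: bit + bit + carry-in; write the sum mod 2, carry 1 when the sum is 2 or 3.
carry:  10000000100
        01101001011
+       01000010010
-------------------
       010101011101
(the carry out of the leftmost column, 0, becomes the leading bit)
Decimal check:
  01101001011 = 512 + 256 + 64 + 8 + 2 + 1 = 843
  01000010010 = 512 + 16 + 2 = 530
  843 + 530 = 1373, and 010101011101 = 1024 + 256 + 64 + 16 + 8 + 4 + 1 = 1373 ✓



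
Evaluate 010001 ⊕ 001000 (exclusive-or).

XOR: 1 when bits differ
  010001
^ 001000
--------
  011001
Decimal: 17 ^ 8 = 25



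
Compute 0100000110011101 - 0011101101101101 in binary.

Method 1 - Direct subtraction (column by column from the right: bit − bit − borrow-in; if negative, add 2 and borrow 1 from the next column):
borrow: 0111110011000000
        0100000110011101
-       0011101101101101
------------------------
        0000011000110000

Method 2 - Add two's complement:
Two's complement of 0011101101101101: invert → 1100010010010010, add 1 → 1100010010010011
  0100000110011101
+ 1100010010010011
------------------
 10000011000110000  (end carry out of the top bit = 1)
Discarding the end carry: 0000011000110000
Decimal check:
  0100000110011101 = 16384 + 256 + 128 + 16 + 8 + 4 + 1 = 16797
  0011101101101101 = 8192 + 4096 + 2048 + 512 + 256 + 64 + 32 + 8 + 4 + 1 = 15213
  16797 - 15213 = 1584, and 0000011000110000 = 1024 + 512 + 32 + 16 = 1584 ✓



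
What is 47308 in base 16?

Using repeated division by 16 (digits 10–15 are A–F):
47308 ÷ 16 = 2956 remainder 12 (C)
2956 ÷ 16 = 184 remainder 12 (C)
184 ÷ 16 = 11 remainder 8
11 ÷ 16 = 0 remainder 11 (B)
Reading remainders bottom to top: B8CC



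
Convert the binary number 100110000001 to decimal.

Sum of powers of 2 for each 1-bit:
2^0 + 2^7 + 2^8 + 2^11
= 1 + 128 + 256 + 2048
= 2433



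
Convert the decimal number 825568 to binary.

Using repeated division by 2:
825568 ÷ 2 = 412784 remainder 0
412784 ÷ 2 = 206392 remainder 0
206392 ÷ 2 = 103196 remainder 0
103196 ÷ 2 = 51598 remainder 0
51598 ÷ 2 = 25799 remainder 0
25799 ÷ 2 = 12899 remainder 1
12899 ÷ 2 = 6449 remainder 1
6449 ÷ 2 = 3224 remainder 1
3224 ÷ 2 = 1612 remainder 0
1612 ÷ 2 = 806 remainder 0
806 ÷ 2 = 403 remainder 0
403 ÷ 2 = 201 remainder 1
201 ÷ 2 = 100 remainder 1
100 ÷ 2 = 50 remainder 0
50 ÷ 2 = 25 remainder 0
25 ÷ 2 = 12 remainder 1
12 ÷ 2 = 6 remainder 0
6 ÷ 2 = 3 remainder 0
3 ÷ 2 = 1 remainder 1
1 ÷ 2 = 0 remainder 1
Reading remainders bottom to top: 11001001100011100000



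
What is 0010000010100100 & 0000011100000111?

AND: 1 only when both bits are 1
  0010000010100100
& 0000011100000111
------------------
  0000000000000100
Decimal: 8356 & 1799 = 4



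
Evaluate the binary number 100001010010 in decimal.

Sum of powers of 2 for each 1-bit:
2^1 + 2^4 + 2^6 + 2^11
= 2 + 16 + 64 + 2048
= 2130



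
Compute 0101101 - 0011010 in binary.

Method 1 - Direct subtraction (column by column from the right: bit − bit − borrow-in; if negative, add 2 and borrow 1 from the next column):
borrow: 0100100
        0101101
-       0011010
---------------
        0010011

Method 2 - Add two's complement:
Two's complement of 0011010: invert → 1100101, add 1 → 1100110
  0101101
+ 1100110
---------
 10010011  (end carry out of the top bit = 1)
Discarding the end carry: 0010011
Decimal check:
  0101101 = 32 + 8 + 4 + 1 = 45
  0011010 = 16 + 8 + 2 = 26
  45 - 26 = 19, and 0010011 = 16 + 2 + 1 = 19 ✓



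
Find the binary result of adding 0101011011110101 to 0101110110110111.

Add column by column from the right: bit + bit + carry-in; write the sum mod 2, carry 1 when the sum is 2 or 3.
carry:  1011111111101110
        0101011011110101
+       0101110110110111
------------------------
       01011010010101100
(the carry out of the leftmost column, 0, becomes the leading bit)
Decimal check:
  0101011011110101 = 16384 + 4096 + 1024 + 512 + 128 + 64 + 32 + 16 + 4 + 1 = 22261
  0101110110110111 = 16384 + 4096 + 2048 + 1024 + 256 + 128 + 32 + 16 + 4 + 2 + 1 = 23991
  22261 + 23991 = 46252, and 01011010010101100 = 32768 + 8192 + 4096 + 1024 + 128 + 32 + 8 + 4 = 46252 ✓

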